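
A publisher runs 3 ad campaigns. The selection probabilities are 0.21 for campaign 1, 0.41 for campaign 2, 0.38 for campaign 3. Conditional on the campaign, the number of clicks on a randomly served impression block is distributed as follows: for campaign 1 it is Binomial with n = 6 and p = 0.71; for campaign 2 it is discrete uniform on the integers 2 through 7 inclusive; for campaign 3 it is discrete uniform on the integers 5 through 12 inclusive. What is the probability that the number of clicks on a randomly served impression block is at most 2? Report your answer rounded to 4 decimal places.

Conditional on each campaign, P(X ≤ 2): 1: 0.0628136; 2: 0.166667; 3: 0.
By total probability, P(X ≤ 2) = 0.21·0.0628136 + 0.41·0.166667 + 0.38·0 = 0.0815242.

0.0815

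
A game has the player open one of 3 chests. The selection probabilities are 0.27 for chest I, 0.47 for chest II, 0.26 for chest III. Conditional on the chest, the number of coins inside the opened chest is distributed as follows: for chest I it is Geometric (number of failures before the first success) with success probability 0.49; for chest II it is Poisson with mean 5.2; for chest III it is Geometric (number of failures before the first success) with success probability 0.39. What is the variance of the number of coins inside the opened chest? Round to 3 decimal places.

7.890

Per component, I: μ=1.04082, E[X²]=3.20741; II: μ=5.2, E[X²]=32.24; III: μ=1.5641, E[X²]=6.45694.
E[X] = 0.27·1.04082 + 0.47·5.2 + 0.26·1.5641 = 3.13169.
E[X²] = 0.27·3.20741 + 0.47·32.24 + 0.26·6.45694 = 17.6976.
Var(X) = E[X²] − (E[X])² = 17.6976 − 9.80746 = 7.89014.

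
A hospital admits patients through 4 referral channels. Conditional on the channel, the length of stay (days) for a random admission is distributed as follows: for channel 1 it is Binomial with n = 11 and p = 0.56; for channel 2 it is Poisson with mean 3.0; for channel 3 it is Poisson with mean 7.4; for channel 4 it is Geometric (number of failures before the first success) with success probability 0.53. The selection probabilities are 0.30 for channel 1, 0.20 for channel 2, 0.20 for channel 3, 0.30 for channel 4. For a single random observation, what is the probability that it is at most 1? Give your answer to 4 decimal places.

Conditional on each channel, P(X ≤ 1): 1: 0.00179503; 2: 0.199148; 3: 0.00513452; 4: 0.7791.
By total probability, P(X ≤ 1) = 0.3·0.00179503 + 0.2·0.199148 + 0.2·0.00513452 + 0.3·0.7791 = 0.275125.

0.2751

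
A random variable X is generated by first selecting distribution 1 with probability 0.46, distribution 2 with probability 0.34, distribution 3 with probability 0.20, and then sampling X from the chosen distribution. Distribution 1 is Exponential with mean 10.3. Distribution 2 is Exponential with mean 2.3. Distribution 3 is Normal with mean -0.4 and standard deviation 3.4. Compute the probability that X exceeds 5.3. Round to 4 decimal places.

0.3183

Conditional on each component, P(X > 5.3): 1: 0.597762; 2: 0.0998239; 3: 0.046823.
By total probability, P(X > 5.3) = 0.46·0.597762 + 0.34·0.0998239 + 0.2·0.046823 = 0.318275.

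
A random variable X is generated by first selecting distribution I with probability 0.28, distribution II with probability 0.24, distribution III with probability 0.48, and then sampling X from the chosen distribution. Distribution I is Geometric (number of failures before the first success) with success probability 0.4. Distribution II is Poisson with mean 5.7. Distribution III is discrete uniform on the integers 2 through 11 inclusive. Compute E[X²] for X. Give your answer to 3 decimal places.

For each component E[X²] = Var + (mean)², giving I: 6; II: 38.19; III: 50.5.
Overall E[X²] = 0.28·6 + 0.24·38.19 + 0.48·50.5 = 35.0856.

35.086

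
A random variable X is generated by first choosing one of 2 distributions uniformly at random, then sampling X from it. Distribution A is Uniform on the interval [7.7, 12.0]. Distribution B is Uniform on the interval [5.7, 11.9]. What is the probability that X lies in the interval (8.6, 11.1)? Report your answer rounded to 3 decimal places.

Conditional on each component, P(8.6 < X < 11.1): A: 0.581395; B: 0.403226.
By total probability, P(8.6 < X < 11.1) = 0.5·0.581395 + 0.5·0.403226 = 0.492311.

0.492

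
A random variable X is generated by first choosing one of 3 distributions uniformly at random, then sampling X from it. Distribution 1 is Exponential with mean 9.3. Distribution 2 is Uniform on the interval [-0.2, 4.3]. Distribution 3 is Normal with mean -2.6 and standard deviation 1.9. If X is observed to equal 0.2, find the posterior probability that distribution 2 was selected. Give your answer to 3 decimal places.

Likelihoods f(0.2 | ·): 1: 0.105239; 2: 0.222222; 3: 0.0708872.
Posterior ∝ prior × likelihood. Numerator for 2: 0.333333·0.222222 = 0.0740741.
Normalizing constant: 0.333333·0.105239 + 0.333333·0.222222 + 0.333333·0.0708872 = 0.132783.
P(2 | observation) = 0.0740741 / 0.132783 = 0.557859.

0.558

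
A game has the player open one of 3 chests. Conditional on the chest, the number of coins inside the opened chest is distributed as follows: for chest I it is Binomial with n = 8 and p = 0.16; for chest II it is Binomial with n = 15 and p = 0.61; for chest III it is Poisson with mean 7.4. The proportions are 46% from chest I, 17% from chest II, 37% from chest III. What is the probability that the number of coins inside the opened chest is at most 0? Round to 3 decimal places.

Conditional on each chest, P(X ≤ 0): I: 0.247876; II: 7.34462e-07; III: 0.000611253.
By total probability, P(X ≤ 0) = 0.46·0.247876 + 0.17·7.34462e-07 + 0.37·0.000611253 = 0.114249.

0.114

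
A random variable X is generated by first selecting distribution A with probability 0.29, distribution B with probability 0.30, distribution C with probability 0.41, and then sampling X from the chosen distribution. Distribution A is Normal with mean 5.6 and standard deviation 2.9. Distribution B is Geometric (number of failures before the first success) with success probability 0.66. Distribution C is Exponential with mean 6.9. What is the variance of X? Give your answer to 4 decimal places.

Per component, A: μ=5.6, E[X²]=39.77; B: μ=0.515152, E[X²]=1.04591; C: μ=6.9, E[X²]=95.22.
E[X] = 0.29·5.6 + 0.3·0.515152 + 0.41·6.9 = 4.60755.
E[X²] = 0.29·39.77 + 0.3·1.04591 + 0.41·95.22 = 50.8873.
Var(X) = E[X²] − (E[X])² = 50.8873 − 21.2295 = 29.6578.

29.6578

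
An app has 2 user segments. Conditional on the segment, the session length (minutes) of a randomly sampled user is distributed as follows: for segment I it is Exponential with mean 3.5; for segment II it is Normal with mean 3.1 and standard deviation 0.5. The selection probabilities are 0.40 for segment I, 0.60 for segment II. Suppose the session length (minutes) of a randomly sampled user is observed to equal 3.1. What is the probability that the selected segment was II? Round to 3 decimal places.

Likelihoods f(3.1 | ·): I: 0.117834; II: 0.797885.
Posterior ∝ prior × likelihood. Numerator for II: 0.6·0.797885 = 0.478731.
Normalizing constant: 0.4·0.117834 + 0.6·0.797885 = 0.525864.
P(II | observation) = 0.478731 / 0.525864 = 0.910369.

0.910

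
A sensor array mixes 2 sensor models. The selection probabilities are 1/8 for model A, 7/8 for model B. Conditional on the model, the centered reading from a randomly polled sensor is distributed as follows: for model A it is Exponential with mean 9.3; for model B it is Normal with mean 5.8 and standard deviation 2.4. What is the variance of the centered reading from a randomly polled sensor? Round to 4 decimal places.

Per component, A: μ=9.3, E[X²]=172.98; B: μ=5.8, E[X²]=39.4.
E[X] = 0.125·9.3 + 0.875·5.8 = 6.2375.
E[X²] = 0.125·172.98 + 0.875·39.4 = 56.0975.
Var(X) = E[X²] − (E[X])² = 56.0975 − 38.9064 = 17.1911.

17.1911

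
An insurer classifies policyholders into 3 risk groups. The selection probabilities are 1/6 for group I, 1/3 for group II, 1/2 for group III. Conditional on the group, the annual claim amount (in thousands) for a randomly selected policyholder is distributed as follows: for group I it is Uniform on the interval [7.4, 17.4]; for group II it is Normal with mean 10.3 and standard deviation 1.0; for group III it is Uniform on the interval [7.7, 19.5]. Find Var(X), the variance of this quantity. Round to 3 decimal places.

9.704

Per component, I: μ=12.4, E[X²]=162.093; II: μ=10.3, E[X²]=107.09; III: μ=13.6, E[X²]=196.563.
E[X] = 0.166667·12.4 + 0.333333·10.3 + 0.5·13.6 = 12.3.
E[X²] = 0.166667·162.093 + 0.333333·107.09 + 0.5·196.563 = 160.994.
Var(X) = E[X²] − (E[X])² = 160.994 − 151.29 = 9.70389.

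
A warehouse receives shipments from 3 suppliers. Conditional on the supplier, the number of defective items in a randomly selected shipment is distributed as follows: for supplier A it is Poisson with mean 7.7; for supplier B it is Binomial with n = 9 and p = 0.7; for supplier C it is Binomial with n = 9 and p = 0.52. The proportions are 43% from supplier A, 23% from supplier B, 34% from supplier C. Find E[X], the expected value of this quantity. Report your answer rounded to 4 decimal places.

6.3512

Component means — A: 7.7; B: 6.3; C: 4.68.
E[X] = 0.43·7.7 + 0.23·6.3 + 0.34·4.68 = 6.3512.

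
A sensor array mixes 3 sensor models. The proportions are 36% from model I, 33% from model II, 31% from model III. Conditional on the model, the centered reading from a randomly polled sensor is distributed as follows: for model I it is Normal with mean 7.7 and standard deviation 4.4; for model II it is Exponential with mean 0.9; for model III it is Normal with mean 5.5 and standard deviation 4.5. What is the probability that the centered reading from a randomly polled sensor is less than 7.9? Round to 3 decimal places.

Conditional on each model, P(X < 7.9): I: 0.518127; II: 0.999846; III: 0.703099.
By total probability, P(X < 7.9) = 0.36·0.518127 + 0.33·0.999846 + 0.31·0.703099 = 0.734436.

0.734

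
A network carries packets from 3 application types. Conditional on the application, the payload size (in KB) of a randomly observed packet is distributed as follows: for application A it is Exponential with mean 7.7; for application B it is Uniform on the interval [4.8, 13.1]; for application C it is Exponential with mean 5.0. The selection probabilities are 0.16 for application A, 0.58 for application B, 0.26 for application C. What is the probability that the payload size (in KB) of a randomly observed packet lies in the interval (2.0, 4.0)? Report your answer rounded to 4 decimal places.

0.0857

Conditional on each application, P(2.0 < X < 4.0): A: 0.176422; B: 0; C: 0.220991.
By total probability, P(2.0 < X < 4.0) = 0.16·0.176422 + 0.58·0 + 0.26·0.220991 = 0.0856853.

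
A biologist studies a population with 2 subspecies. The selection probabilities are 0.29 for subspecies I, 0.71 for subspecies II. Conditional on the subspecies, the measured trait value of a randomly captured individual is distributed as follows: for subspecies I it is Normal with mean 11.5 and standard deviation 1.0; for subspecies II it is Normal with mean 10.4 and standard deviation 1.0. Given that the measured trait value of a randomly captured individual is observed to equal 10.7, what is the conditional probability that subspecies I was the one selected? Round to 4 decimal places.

0.2368

Likelihoods f(10.7 | ·): I: 0.289692; II: 0.381388.
Posterior ∝ prior × likelihood. Numerator for I: 0.29·0.289692 = 0.0840106.
Normalizing constant: 0.29·0.289692 + 0.71·0.381388 = 0.354796.
P(I | observation) = 0.0840106 / 0.354796 = 0.236786.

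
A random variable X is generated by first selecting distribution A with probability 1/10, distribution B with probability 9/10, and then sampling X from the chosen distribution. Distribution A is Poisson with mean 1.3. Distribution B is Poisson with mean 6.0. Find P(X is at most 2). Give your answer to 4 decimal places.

Conditional on each component, P(X ≤ 2): A: 0.857112; B: 0.0619688.
By total probability, P(X ≤ 2) = 0.1·0.857112 + 0.9·0.0619688 = 0.141483.

0.1415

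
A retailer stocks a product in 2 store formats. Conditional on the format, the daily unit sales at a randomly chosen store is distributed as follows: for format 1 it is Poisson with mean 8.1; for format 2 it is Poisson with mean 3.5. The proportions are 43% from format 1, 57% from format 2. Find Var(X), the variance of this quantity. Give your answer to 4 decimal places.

Per component, 1: μ=8.1, E[X²]=73.71; 2: μ=3.5, E[X²]=15.75.
E[X] = 0.43·8.1 + 0.57·3.5 = 5.478.
E[X²] = 0.43·73.71 + 0.57·15.75 = 40.6728.
Var(X) = E[X²] − (E[X])² = 40.6728 − 30.0085 = 10.6643.

10.6643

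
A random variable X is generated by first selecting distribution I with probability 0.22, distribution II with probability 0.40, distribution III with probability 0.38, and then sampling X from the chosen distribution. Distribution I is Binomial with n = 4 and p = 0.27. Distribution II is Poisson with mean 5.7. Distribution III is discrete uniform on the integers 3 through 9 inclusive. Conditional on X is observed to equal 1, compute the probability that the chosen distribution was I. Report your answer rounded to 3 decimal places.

Likelihoods P(X=1 | ·): I: 0.420138; II: 0.019072; III: 0.
Posterior ∝ prior × likelihood. Numerator for I: 0.22·0.420138 = 0.0924304.
Normalizing constant: 0.22·0.420138 + 0.4·0.019072 + 0.38·0 = 0.100059.
P(I | observation) = 0.0924304 / 0.100059 = 0.923757.

0.924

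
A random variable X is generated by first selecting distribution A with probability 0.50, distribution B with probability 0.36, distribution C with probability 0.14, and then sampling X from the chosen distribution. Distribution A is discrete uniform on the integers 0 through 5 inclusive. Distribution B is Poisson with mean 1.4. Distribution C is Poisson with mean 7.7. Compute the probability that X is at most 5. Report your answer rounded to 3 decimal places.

0.890

Conditional on each component, P(X ≤ 5): A: 1; B: 0.996799; C: 0.220287.
By total probability, P(X ≤ 5) = 0.5·1 + 0.36·0.996799 + 0.14·0.220287 = 0.889688.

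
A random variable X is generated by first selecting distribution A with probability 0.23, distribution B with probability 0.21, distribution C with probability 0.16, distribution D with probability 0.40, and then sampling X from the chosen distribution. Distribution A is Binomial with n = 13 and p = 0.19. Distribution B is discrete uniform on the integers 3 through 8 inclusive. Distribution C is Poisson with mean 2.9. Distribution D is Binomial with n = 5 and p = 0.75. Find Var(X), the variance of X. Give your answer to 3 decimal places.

3.043

Per component, A: μ=2.47, E[X²]=8.1016; B: μ=5.5, E[X²]=33.1667; C: μ=2.9, E[X²]=11.31; D: μ=3.75, E[X²]=15.
E[X] = 0.23·2.47 + 0.21·5.5 + 0.16·2.9 + 0.4·3.75 = 3.6871.
E[X²] = 0.23·8.1016 + 0.21·33.1667 + 0.16·11.31 + 0.4·15 = 16.638.
Var(X) = E[X²] − (E[X])² = 16.638 − 13.5947 = 3.04326.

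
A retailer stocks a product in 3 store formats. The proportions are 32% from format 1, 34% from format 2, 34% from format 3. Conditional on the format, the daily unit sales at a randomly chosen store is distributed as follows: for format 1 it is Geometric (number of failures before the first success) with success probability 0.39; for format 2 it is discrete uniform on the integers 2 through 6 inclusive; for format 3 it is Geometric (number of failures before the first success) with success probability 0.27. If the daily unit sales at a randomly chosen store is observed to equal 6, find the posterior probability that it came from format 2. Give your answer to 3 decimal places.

Likelihoods P(X=6 | ·): 1: 0.0200929; 2: 0.2; 3: 0.0408602.
Posterior ∝ prior × likelihood. Numerator for 2: 0.34·0.2 = 0.068.
Normalizing constant: 0.32·0.0200929 + 0.34·0.2 + 0.34·0.0408602 = 0.0883222.
P(2 | observation) = 0.068 / 0.0883222 = 0.769908.

0.770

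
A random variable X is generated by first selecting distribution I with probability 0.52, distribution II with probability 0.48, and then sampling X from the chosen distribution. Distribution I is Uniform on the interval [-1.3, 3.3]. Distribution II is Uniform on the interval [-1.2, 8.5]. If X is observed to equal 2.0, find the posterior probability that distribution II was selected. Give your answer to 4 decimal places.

0.3045

Likelihoods f(2.0 | ·): I: 0.217391; II: 0.103093.
Posterior ∝ prior × likelihood. Numerator for II: 0.48·0.103093 = 0.0494845.
Normalizing constant: 0.52·0.217391 + 0.48·0.103093 = 0.162528.
P(II | observation) = 0.0494845 / 0.162528 = 0.304468.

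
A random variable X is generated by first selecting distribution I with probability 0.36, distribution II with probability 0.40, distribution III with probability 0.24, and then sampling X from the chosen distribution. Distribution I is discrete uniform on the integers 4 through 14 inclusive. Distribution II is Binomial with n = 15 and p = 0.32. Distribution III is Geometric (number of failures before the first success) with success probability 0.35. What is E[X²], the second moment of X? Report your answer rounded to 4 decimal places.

For each component E[X²] = Var + (mean)², giving I: 91; II: 26.304; III: 8.7551.
Overall E[X²] = 0.36·91 + 0.4·26.304 + 0.24·8.7551 = 45.3828.

45.3828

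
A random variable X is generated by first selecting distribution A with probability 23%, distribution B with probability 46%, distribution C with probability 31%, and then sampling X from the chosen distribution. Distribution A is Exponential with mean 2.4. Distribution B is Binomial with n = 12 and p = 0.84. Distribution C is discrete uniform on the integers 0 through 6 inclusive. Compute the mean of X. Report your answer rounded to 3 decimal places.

6.119

Component means — A: 2.4; B: 10.08; C: 3.
E[X] = 0.23·2.4 + 0.46·10.08 + 0.31·3 = 6.1188.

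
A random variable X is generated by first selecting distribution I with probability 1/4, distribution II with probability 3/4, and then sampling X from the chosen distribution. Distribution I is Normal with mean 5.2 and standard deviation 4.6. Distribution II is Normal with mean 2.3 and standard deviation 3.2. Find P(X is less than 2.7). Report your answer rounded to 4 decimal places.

Conditional on each component, P(X < 2.7): I: 0.2934; II: 0.549738.
By total probability, P(X < 2.7) = 0.25·0.2934 + 0.75·0.549738 = 0.485654.

0.4857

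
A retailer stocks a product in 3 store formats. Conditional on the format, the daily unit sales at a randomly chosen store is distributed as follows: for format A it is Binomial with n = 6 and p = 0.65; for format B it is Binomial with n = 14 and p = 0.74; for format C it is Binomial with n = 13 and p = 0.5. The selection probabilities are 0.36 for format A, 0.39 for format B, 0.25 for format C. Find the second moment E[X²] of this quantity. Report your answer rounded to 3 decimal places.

For each component E[X²] = Var + (mean)², giving A: 16.575; B: 110.023; C: 45.5.
Overall E[X²] = 0.36·16.575 + 0.39·110.023 + 0.25·45.5 = 60.251.

60.251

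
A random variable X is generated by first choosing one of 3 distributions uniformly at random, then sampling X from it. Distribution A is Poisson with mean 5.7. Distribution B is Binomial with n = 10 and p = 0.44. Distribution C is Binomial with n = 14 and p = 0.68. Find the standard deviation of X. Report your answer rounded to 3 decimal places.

2.908

Per component, A: μ=5.7, E[X²]=38.19; B: μ=4.4, E[X²]=21.824; C: μ=9.52, E[X²]=93.6768.
E[X] = 0.333333·5.7 + 0.333333·4.4 + 0.333333·9.52 = 6.54.
E[X²] = 0.333333·38.19 + 0.333333·21.824 + 0.333333·93.6768 = 51.2303.
Var(X) = E[X²] − (E[X])² = 51.2303 − 42.7716 = 8.45867.
SD(X) = √8.45867 = 2.90838.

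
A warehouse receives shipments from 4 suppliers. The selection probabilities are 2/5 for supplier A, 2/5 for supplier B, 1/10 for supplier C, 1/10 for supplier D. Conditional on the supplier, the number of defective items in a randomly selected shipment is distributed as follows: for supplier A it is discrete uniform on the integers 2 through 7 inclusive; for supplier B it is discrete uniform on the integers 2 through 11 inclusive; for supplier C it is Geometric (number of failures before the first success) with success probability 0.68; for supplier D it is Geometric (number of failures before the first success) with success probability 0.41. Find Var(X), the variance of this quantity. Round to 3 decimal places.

Per component, A: μ=4.5, E[X²]=23.1667; B: μ=6.5, E[X²]=50.5; C: μ=0.470588, E[X²]=0.913495; D: μ=1.43902, E[X²]=5.58061.
E[X] = 0.4·4.5 + 0.4·6.5 + 0.1·0.470588 + 0.1·1.43902 = 4.59096.
E[X²] = 0.4·23.1667 + 0.4·50.5 + 0.1·0.913495 + 0.1·5.58061 = 30.1161.
Var(X) = E[X²] − (E[X])² = 30.1161 − 21.0769 = 9.03915.

9.039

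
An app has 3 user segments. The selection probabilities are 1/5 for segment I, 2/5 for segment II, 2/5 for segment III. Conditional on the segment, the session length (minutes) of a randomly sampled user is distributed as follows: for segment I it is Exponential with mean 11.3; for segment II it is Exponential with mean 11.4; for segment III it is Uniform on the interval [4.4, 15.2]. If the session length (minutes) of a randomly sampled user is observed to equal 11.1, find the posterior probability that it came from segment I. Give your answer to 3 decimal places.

0.116

Likelihoods f(11.1 | ·): I: 0.033137; II: 0.0331306; III: 0.0925926.
Posterior ∝ prior × likelihood. Numerator for I: 0.2·0.033137 = 0.00662741.
Normalizing constant: 0.2·0.033137 + 0.4·0.0331306 + 0.4·0.0925926 = 0.0569167.
P(I | observation) = 0.00662741 / 0.0569167 = 0.116441.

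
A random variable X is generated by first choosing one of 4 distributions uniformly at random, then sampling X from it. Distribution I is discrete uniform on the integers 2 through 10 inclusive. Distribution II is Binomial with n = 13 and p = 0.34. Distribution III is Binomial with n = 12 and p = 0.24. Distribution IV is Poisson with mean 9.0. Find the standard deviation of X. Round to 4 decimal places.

Per component, I: μ=6, E[X²]=42.6667; II: μ=4.42, E[X²]=22.4536; III: μ=2.88, E[X²]=10.4832; IV: μ=9, E[X²]=90.
E[X] = 0.25·6 + 0.25·4.42 + 0.25·2.88 + 0.25·9 = 5.575.
E[X²] = 0.25·42.6667 + 0.25·22.4536 + 0.25·10.4832 + 0.25·90 = 41.4009.
Var(X) = E[X²] − (E[X])² = 41.4009 − 31.0806 = 10.3202.
SD(X) = √10.3202 = 3.21251.

3.2125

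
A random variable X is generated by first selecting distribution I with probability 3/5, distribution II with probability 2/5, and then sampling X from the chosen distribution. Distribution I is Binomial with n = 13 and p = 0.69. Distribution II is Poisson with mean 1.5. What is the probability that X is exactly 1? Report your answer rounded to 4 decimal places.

0.1339

Conditional on each component, P(X = 1): I: 7.06534e-06; II: 0.334695.
By total probability, P(X = 1) = 0.6·7.06534e-06 + 0.4·0.334695 = 0.133882.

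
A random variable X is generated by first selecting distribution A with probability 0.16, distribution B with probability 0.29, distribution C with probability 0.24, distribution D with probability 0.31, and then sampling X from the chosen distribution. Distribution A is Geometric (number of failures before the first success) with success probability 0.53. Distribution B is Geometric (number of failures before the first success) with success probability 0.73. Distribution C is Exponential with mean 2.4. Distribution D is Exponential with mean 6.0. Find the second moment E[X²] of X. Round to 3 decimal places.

For each component E[X²] = Var + (mean)², giving A: 2.45959; B: 0.64346; C: 11.52; D: 72.
Overall E[X²] = 0.16·2.45959 + 0.29·0.64346 + 0.24·11.52 + 0.31·72 = 25.6649.

25.665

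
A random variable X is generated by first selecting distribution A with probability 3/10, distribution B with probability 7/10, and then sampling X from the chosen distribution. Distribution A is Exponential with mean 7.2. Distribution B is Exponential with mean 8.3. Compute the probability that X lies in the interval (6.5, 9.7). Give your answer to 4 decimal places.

Conditional on each component, P(6.5 < X < 9.7): A: 0.14548; B: 0.146194.
By total probability, P(6.5 < X < 9.7) = 0.3·0.14548 + 0.7·0.146194 = 0.14598.

0.1460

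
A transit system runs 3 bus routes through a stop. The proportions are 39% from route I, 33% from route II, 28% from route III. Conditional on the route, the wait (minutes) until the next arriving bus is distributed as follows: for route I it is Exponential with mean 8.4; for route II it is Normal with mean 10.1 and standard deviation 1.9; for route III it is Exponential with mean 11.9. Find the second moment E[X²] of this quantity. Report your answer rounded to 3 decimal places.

169.193

For each component E[X²] = Var + (mean)², giving I: 141.12; II: 105.62; III: 283.22.
Overall E[X²] = 0.39·141.12 + 0.33·105.62 + 0.28·283.22 = 169.193.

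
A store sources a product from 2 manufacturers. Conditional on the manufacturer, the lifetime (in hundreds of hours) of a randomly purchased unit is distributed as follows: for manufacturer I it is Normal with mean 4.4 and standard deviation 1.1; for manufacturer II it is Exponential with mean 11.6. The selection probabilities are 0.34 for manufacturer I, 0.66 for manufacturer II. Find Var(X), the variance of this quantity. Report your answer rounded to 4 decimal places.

Per component, I: μ=4.4, E[X²]=20.57; II: μ=11.6, E[X²]=269.12.
E[X] = 0.34·4.4 + 0.66·11.6 = 9.152.
E[X²] = 0.34·20.57 + 0.66·269.12 = 184.613.
Var(X) = E[X²] − (E[X])² = 184.613 − 83.7591 = 100.854.

100.8539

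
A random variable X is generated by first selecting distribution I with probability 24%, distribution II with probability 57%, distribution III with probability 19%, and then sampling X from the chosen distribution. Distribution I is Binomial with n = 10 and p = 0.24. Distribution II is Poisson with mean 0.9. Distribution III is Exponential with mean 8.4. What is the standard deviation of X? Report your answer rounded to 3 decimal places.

4.733

Per component, I: μ=2.4, E[X²]=7.584; II: μ=0.9, E[X²]=1.71; III: μ=8.4, E[X²]=141.12.
E[X] = 0.24·2.4 + 0.57·0.9 + 0.19·8.4 = 2.685.
E[X²] = 0.24·7.584 + 0.57·1.71 + 0.19·141.12 = 29.6077.
Var(X) = E[X²] − (E[X])² = 29.6077 − 7.20922 = 22.3984.
SD(X) = √22.3984 = 4.7327.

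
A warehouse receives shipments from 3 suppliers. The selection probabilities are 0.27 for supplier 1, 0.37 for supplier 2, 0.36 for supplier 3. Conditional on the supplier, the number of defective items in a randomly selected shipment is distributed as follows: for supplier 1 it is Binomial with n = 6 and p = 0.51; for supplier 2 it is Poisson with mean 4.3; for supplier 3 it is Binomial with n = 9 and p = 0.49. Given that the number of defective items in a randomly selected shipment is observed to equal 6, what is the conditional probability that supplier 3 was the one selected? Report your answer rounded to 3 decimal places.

0.532

Likelihoods P(X=6 | ·): 1: 0.0175963; 2: 0.119127; 3: 0.154229.
Posterior ∝ prior × likelihood. Numerator for 3: 0.36·0.154229 = 0.0555225.
Normalizing constant: 0.27·0.0175963 + 0.37·0.119127 + 0.36·0.154229 = 0.104351.
P(3 | observation) = 0.0555225 / 0.104351 = 0.532076.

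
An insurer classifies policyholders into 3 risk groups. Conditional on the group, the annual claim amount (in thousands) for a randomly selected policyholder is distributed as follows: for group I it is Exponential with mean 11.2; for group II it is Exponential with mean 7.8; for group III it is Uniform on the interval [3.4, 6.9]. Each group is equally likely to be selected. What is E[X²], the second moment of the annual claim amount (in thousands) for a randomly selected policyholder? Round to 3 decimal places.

133.368

For each component E[X²] = Var + (mean)², giving I: 250.88; II: 121.68; III: 27.5433.
Overall E[X²] = 0.333333·250.88 + 0.333333·121.68 + 0.333333·27.5433 = 133.368.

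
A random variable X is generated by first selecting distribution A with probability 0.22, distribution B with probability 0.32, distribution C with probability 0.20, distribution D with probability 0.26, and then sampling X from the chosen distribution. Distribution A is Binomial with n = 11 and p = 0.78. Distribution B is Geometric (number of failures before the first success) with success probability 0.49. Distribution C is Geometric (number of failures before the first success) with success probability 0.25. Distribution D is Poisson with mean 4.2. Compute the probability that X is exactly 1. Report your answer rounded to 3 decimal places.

0.134

Conditional on each component, P(X = 1): A: 2.27884e-06; B: 0.2499; C: 0.1875; D: 0.0629814.
By total probability, P(X = 1) = 0.22·2.27884e-06 + 0.32·0.2499 + 0.2·0.1875 + 0.26·0.0629814 = 0.133844.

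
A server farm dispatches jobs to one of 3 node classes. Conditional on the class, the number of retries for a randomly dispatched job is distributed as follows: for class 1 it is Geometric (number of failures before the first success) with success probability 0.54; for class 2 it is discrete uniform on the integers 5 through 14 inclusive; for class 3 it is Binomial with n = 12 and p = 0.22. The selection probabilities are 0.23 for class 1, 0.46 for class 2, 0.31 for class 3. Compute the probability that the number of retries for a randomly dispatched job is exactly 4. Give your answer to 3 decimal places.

Conditional on each class, P(X = 4): 1: 0.0241783; 2: 0; 3: 0.158874.
By total probability, P(X = 4) = 0.23·0.0241783 + 0.46·0 + 0.31·0.158874 = 0.0548119.

0.055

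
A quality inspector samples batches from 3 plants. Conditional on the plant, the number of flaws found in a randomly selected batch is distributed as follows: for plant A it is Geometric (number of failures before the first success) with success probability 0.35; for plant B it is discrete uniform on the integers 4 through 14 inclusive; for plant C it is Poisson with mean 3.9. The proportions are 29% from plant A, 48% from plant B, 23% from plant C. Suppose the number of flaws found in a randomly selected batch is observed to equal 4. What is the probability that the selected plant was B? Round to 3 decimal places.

0.409

Likelihoods P(X=4 | ·): A: 0.0624772; B: 0.0909091; C: 0.195119.
Posterior ∝ prior × likelihood. Numerator for B: 0.48·0.0909091 = 0.0436364.
Normalizing constant: 0.29·0.0624772 + 0.48·0.0909091 + 0.23·0.195119 = 0.106632.
P(B | observation) = 0.0436364 / 0.106632 = 0.409224.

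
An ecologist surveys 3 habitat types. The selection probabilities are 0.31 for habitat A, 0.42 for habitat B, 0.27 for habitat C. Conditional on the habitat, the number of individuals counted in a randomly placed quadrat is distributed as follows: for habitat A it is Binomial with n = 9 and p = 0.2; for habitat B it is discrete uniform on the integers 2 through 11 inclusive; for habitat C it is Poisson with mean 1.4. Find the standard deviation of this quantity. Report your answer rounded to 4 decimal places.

Per component, A: μ=1.8, E[X²]=4.68; B: μ=6.5, E[X²]=50.5; C: μ=1.4, E[X²]=3.36.
E[X] = 0.31·1.8 + 0.42·6.5 + 0.27·1.4 = 3.666.
E[X²] = 0.31·4.68 + 0.42·50.5 + 0.27·3.36 = 23.568.
Var(X) = E[X²] − (E[X])² = 23.568 − 13.4396 = 10.1284.
SD(X) = √10.1284 = 3.18252.

3.1825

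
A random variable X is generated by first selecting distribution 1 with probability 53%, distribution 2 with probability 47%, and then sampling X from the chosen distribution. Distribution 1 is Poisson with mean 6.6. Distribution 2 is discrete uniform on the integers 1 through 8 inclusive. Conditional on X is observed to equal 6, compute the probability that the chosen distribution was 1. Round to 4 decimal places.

0.5849

Likelihoods P(X=6 | ·): 1: 0.156166; 2: 0.125.
Posterior ∝ prior × likelihood. Numerator for 1: 0.53·0.156166 = 0.0827682.
Normalizing constant: 0.53·0.156166 + 0.47·0.125 = 0.141518.
P(1 | observation) = 0.0827682 / 0.141518 = 0.584859.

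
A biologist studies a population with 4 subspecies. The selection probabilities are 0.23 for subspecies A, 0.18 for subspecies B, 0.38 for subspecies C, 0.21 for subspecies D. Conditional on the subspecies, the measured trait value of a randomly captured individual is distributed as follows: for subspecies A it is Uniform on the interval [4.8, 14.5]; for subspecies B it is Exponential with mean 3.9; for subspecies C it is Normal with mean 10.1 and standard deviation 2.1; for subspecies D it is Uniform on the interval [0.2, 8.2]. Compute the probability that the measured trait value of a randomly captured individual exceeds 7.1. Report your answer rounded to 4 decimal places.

0.5844

Conditional on each subspecies, P(X > 7.1): A: 0.762887; B: 0.161943; C: 0.923436; D: 0.1375.
By total probability, P(X > 7.1) = 0.23·0.762887 + 0.18·0.161943 + 0.38·0.923436 + 0.21·0.1375 = 0.584394.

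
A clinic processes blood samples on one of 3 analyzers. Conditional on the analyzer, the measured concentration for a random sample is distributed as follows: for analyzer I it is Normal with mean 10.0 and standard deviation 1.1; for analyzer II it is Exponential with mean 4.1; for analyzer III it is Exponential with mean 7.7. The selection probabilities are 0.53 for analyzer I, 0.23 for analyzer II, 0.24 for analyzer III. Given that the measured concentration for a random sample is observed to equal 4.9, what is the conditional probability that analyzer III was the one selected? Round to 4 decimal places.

0.4927

Likelihoods f(4.9 | ·): I: 7.7938e-06; II: 0.0738212; III: 0.068729.
Posterior ∝ prior × likelihood. Numerator for III: 0.24·0.068729 = 0.016495.
Normalizing constant: 0.53·7.7938e-06 + 0.23·0.0738212 + 0.24·0.068729 = 0.033478.
P(III | observation) = 0.016495 / 0.033478 = 0.492711.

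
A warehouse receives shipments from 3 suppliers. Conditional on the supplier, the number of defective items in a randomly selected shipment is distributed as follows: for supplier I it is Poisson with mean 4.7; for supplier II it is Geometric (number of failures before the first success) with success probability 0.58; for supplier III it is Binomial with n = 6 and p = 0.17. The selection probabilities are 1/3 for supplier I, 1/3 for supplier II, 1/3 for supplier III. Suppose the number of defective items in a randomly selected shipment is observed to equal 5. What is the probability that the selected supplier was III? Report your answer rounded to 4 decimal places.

Likelihoods P(X=5 | ·): I: 0.17383; II: 0.00758009; III: 0.000707089.
Posterior ∝ prior × likelihood. Numerator for III: 0.333333·0.000707089 = 0.000235696.
Normalizing constant: 0.333333·0.17383 + 0.333333·0.00758009 + 0.333333·0.000707089 = 0.0607056.
P(III | observation) = 0.000235696 / 0.0607056 = 0.00388261.

0.0039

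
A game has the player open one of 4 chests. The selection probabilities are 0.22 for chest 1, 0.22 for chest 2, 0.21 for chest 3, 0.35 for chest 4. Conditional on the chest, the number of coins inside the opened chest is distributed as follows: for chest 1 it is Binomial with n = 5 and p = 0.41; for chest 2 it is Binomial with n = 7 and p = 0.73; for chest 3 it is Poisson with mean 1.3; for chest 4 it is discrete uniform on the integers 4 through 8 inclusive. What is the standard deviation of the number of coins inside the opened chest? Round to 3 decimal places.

Per component, 1: μ=2.05, E[X²]=5.412; 2: μ=5.11, E[X²]=27.4918; 3: μ=1.3, E[X²]=2.99; 4: μ=6, E[X²]=38.
E[X] = 0.22·2.05 + 0.22·5.11 + 0.21·1.3 + 0.35·6 = 3.9482.
E[X²] = 0.22·5.412 + 0.22·27.4918 + 0.21·2.99 + 0.35·38 = 21.1667.
Var(X) = E[X²] − (E[X])² = 21.1667 − 15.5883 = 5.57845.
SD(X) = √5.57845 = 2.36187.

2.362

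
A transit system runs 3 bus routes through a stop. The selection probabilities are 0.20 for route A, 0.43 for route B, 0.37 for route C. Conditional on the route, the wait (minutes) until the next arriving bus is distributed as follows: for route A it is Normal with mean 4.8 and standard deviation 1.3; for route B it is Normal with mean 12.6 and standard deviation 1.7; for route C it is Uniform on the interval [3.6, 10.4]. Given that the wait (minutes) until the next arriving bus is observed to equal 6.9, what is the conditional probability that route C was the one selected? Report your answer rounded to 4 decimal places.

0.7618

Likelihoods f(6.9 | ·): A: 0.0832392; B: 0.00084966; C: 0.147059.
Posterior ∝ prior × likelihood. Numerator for C: 0.37·0.147059 = 0.0544118.
Normalizing constant: 0.2·0.0832392 + 0.43·0.00084966 + 0.37·0.147059 = 0.071425.
P(C | observation) = 0.0544118 / 0.071425 = 0.761803.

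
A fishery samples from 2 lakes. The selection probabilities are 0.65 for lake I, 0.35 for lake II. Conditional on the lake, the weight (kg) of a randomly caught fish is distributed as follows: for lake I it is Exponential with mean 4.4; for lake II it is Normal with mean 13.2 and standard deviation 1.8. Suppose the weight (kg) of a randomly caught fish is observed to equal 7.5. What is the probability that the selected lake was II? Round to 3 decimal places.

0.019

Likelihoods f(7.5 | ·): I: 0.0413307; II: 0.00147276.
Posterior ∝ prior × likelihood. Numerator for II: 0.35·0.00147276 = 0.000515468.
Normalizing constant: 0.65·0.0413307 + 0.35·0.00147276 = 0.0273804.
P(II | observation) = 0.000515468 / 0.0273804 = 0.0188261.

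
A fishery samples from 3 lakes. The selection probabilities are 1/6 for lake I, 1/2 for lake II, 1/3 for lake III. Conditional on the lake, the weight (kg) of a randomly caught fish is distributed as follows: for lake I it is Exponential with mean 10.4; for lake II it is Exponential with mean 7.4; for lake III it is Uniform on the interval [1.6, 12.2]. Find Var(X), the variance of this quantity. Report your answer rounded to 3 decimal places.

Per component, I: μ=10.4, E[X²]=216.32; II: μ=7.4, E[X²]=109.52; III: μ=6.9, E[X²]=56.9733.
E[X] = 0.166667·10.4 + 0.5·7.4 + 0.333333·6.9 = 7.73333.
E[X²] = 0.166667·216.32 + 0.5·109.52 + 0.333333·56.9733 = 109.804.
Var(X) = E[X²] − (E[X])² = 109.804 − 59.8044 = 50.

50.000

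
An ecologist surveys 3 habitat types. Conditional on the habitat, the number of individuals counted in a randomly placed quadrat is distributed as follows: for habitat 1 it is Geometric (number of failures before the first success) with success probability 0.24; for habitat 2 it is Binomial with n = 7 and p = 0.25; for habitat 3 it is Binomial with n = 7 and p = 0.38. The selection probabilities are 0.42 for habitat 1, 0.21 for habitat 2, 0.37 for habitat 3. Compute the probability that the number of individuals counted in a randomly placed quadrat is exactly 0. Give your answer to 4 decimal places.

0.1419

Conditional on each habitat, P(X = 0): 1: 0.24; 2: 0.133484; 3: 0.0352161.
By total probability, P(X = 0) = 0.42·0.24 + 0.21·0.133484 + 0.37·0.0352161 = 0.141862.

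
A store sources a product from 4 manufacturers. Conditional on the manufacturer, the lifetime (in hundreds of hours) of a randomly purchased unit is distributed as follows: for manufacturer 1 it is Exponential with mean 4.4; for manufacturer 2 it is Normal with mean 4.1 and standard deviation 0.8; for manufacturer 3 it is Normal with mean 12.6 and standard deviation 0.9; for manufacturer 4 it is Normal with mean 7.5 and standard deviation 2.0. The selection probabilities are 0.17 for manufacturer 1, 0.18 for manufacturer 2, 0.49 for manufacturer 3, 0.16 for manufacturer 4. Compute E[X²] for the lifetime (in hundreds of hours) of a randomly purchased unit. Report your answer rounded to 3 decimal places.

97.553

For each component E[X²] = Var + (mean)², giving 1: 38.72; 2: 17.45; 3: 159.57; 4: 60.25.
Overall E[X²] = 0.17·38.72 + 0.18·17.45 + 0.49·159.57 + 0.16·60.25 = 97.5527.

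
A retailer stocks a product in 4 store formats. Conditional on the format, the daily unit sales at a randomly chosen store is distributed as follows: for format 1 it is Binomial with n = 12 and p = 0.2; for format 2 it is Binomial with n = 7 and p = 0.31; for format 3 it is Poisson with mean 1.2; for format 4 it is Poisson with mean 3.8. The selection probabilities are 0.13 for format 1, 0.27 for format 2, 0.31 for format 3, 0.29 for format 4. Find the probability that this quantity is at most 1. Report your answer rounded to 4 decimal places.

0.3556

Conditional on each format, P(X ≤ 1): 1: 0.274878; 2: 0.308646; 3: 0.662627; 4: 0.10738.
By total probability, P(X ≤ 1) = 0.13·0.274878 + 0.27·0.308646 + 0.31·0.662627 + 0.29·0.10738 = 0.355623.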